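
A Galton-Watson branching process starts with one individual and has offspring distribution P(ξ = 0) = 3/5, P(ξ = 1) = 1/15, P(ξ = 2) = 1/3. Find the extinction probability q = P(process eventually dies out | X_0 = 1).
q = 1

Mean offspring μ = 0·3/5 + 1·1/15 + 2·1/3 = 11/15 ≤ 1. For μ ≤ 1 with offspring not concentrated at 1, the Galton-Watson process goes extinct almost surely, so q = 1.
(Algebraic check: The pgf is f(s) = 3/5 + 1/15·s + 1/3·s². The extinction probability q is the smallest fixed point of f in [0, 1]. Setting s = f(s):
  1/3·s² + (1/15 − 1)·s + 3/5 = 0
  1/3·s² − (3/5 + 1/3)·s + 3/5 = 0
which factors as (s − 1)·(1/3·s − 3/5) = 0, giving roots s = 1 and s = (3/5)/(1/3) = 9/5. Since 9/5 ≥ 1, the smallest root in [0, 1] is s = 1.)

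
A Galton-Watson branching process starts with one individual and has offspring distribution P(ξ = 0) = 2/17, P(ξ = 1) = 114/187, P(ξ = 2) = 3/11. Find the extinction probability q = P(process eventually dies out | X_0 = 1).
q = 22/51

The pgf is f(s) = 2/17 + 114/187·s + 3/11·s². The extinction probability q is the smallest fixed point of f in [0, 1]. Setting s = f(s):
  3/11·s² + (114/187 − 1)·s + 2/17 = 0
  3/11·s² − (2/17 + 3/11)·s + 2/17 = 0
which factors as (s − 1)·(3/11·s − 2/17) = 0, giving roots s = 1 and s = (2/17)/(3/11) = 22/51.
Mean offspring μ = 114/187 + 2·3/11 = 216/187 > 1 (supercritical), so q < 1. The extinction probability is the smaller root: q = (2/17)/(3/11) = 22/51.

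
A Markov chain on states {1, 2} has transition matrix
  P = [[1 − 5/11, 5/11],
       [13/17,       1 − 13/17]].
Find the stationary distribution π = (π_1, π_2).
π_1 = 143/228, π_2 = 85/228

Solve πP = π with π_1 + π_2 = 1. From πP = π: π_1 · (1 − 5/11) + π_2 · 13/17 = π_1 ⇒ π_2 · 13/17 = π_1 · 5/11 ⇒ π_2/π_1 = (5/11)/(13/17) = 85/143. Together with π_1 + π_2 = 1:
  π_1 = (13/17)/(5/11 + 13/17) = (13/17)/(228/187) = 143/228,
  π_2 = (5/11)/(5/11 + 13/17) = (5/11)/(228/187) = 85/228.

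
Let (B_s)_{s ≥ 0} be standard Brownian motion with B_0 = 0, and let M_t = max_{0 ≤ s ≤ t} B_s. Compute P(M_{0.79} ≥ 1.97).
P(M_{0.79} ≥ 1.97) = 2·P(B_{0.79} ≥ 1.97) = 2(1 − Φ(1.97/√0.79)) ≈ 0.0267

By the reflection principle for Brownian motion, P(M_t ≥ a) = 2 · P(B_t ≥ a) for a ≥ 0. Since B_t ~ N(0, t), P(B_t ≥ 1.97) = 1 − Φ(1.97/√t) = 1 − Φ(1.97/√0.79) = 1 − Φ(2.2164). So
  P(M_{0.79} ≥ 1.97) = 2(1 − Φ(2.2164)) ≈ 0.0267.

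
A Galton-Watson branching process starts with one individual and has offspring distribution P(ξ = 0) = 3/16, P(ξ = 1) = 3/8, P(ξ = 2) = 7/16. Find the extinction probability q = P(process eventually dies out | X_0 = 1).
q = 3/7

The pgf is f(s) = 3/16 + 3/8·s + 7/16·s². The extinction probability q is the smallest fixed point of f in [0, 1]. Setting s = f(s):
  7/16·s² + (3/8 − 1)·s + 3/16 = 0
  7/16·s² − (3/16 + 7/16)·s + 3/16 = 0
which factors as (s − 1)·(7/16·s − 3/16) = 0, giving roots s = 1 and s = (3/16)/(7/16) = 3/7.
Mean offspring μ = 3/8 + 2·7/16 = 5/4 > 1 (supercritical), so q < 1. The extinction probability is the smaller root: q = (3/16)/(7/16) = 3/7.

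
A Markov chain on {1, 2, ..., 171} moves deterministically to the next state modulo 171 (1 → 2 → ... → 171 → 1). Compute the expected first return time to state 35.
E[T_35 | X_0 = 35] = 171

The chain cycles deterministically, so starting at state 35 it returns in exactly 171 steps. Equivalently, the stationary distribution is uniform π_j = 1/171 for every state j, so by Kac's formula E[T_35] = 1/π_35 = 171.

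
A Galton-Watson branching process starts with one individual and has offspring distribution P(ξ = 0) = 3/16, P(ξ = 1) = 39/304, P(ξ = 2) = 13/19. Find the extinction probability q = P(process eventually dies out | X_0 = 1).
q = 57/208

The pgf is f(s) = 3/16 + 39/304·s + 13/19·s². The extinction probability q is the smallest fixed point of f in [0, 1]. Setting s = f(s):
  13/19·s² + (39/304 − 1)·s + 3/16 = 0
  13/19·s² − (3/16 + 13/19)·s + 3/16 = 0
which factors as (s − 1)·(13/19·s − 3/16) = 0, giving roots s = 1 and s = (3/16)/(13/19) = 57/208.
Mean offspring μ = 39/304 + 2·13/19 = 455/304 > 1 (supercritical), so q < 1. The extinction probability is the smaller root: q = (3/16)/(13/19) = 57/208.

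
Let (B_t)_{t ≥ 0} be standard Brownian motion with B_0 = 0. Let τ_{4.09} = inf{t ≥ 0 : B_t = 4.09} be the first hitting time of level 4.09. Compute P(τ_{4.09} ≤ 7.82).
P(τ_{4.09} ≤ 7.82) = 2(1 − Φ(4.09/√7.82)) = 2(1 − Φ(1.4626)) ≈ 0.1436

By the reflection principle for standard BM, P(τ_b ≤ t) = 2 · P(B_t ≥ b). Since B_t ~ N(0, t), P(B_t ≥ 4.09) = 1 − Φ(4.09/√t) = 1 − Φ(4.09/√7.82) = 1 − Φ(1.4626) ≈ 0.07179. Doubling: P(τ_{4.09} ≤ 7.82) ≈ 2 · 0.07179 = 0.14358 ≈ 0.1436.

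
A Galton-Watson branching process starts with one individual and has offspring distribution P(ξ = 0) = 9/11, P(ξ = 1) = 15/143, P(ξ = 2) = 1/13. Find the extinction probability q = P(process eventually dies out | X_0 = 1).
q = 1

Mean offspring μ = 0·9/11 + 1·15/143 + 2·1/13 = 37/143 ≤ 1. For μ ≤ 1 with offspring not concentrated at 1, the Galton-Watson process goes extinct almost surely, so q = 1.
(Algebraic check: The pgf is f(s) = 9/11 + 15/143·s + 1/13·s². The extinction probability q is the smallest fixed point of f in [0, 1]. Setting s = f(s):
  1/13·s² + (15/143 − 1)·s + 9/11 = 0
  1/13·s² − (9/11 + 1/13)·s + 9/11 = 0
which factors as (s − 1)·(1/13·s − 9/11) = 0, giving roots s = 1 and s = (9/11)/(1/13) = 117/11. Since 117/11 ≥ 1, the smallest root in [0, 1] is s = 1.)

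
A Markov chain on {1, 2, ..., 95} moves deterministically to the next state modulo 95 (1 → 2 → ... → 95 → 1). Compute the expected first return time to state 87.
E[T_87 | X_0 = 87] = 95

The chain cycles deterministically, so starting at state 87 it returns in exactly 95 steps. Equivalently, the stationary distribution is uniform π_j = 1/95 for every state j, so by Kac's formula E[T_87] = 1/π_87 = 95.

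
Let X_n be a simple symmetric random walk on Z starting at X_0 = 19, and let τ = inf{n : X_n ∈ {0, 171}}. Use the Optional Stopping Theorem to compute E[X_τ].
E[X_τ] = 19

X_n is a martingale and τ is a bounded-mean stopping time (indeed τ is finite a.s. with bounded expectation since the walk is in a bounded region). By the OST, E[X_τ] = E[X_0] = 19. Equivalently: E[X_τ] = 171 · P(hit 171 first) + 0 · P(hit 0 first) = 171 · (19/171) = 19.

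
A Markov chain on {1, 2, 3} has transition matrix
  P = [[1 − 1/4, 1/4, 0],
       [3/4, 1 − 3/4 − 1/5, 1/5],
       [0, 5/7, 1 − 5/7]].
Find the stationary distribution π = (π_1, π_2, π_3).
π = (75/107, 25/107, 7/107)

This is a birth-death chain on three states, which satisfies detailed balance: π_1 · P_{12} = π_2 · P_{21} and π_2 · P_{23} = π_3 · P_{32}.
From π_1 · 1/4 = π_2 · 3/4: π_2/π_1 = (1/4)/(3/4) = 1/3.
From π_2 · 1/5 = π_3 · 5/7: π_3/π_2 = (1/5)/(5/7) = 7/25.
Take π_1 proportional to 1; then unnormalized π = (1, 1/3, 7/75). Normalize by dividing by the sum 107/75:
  π = (75/107, 25/107, 7/107).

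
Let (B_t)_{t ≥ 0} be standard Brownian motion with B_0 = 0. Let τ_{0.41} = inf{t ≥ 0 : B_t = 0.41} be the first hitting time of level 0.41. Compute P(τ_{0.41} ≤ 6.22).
P(τ_{0.41} ≤ 6.22) = 2(1 − Φ(0.41/√6.22)) = 2(1 − Φ(0.1644)) ≈ 0.8694

By the reflection principle for standard BM, P(τ_b ≤ t) = 2 · P(B_t ≥ b). Since B_t ~ N(0, t), P(B_t ≥ 0.41) = 1 − Φ(0.41/√t) = 1 − Φ(0.41/√6.22) = 1 − Φ(0.1644) ≈ 0.43471. Doubling: P(τ_{0.41} ≤ 6.22) ≈ 2 · 0.43471 = 0.86942 ≈ 0.8694.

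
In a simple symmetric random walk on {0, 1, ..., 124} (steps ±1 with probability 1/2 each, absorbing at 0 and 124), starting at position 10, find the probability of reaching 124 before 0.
P(hit 124 before 0) = 10/124 = 5/62

Let u_k = P(hit 124 before 0 | start at k). Then u_0 = 0, u_124 = 1, and u_k = u_{k-1}/2 + u_{k+1}/2 for 1 ≤ k ≤ 123. This harmonic recurrence is solved by u_k = k/124, giving u_10 = 10/124 = 5/62.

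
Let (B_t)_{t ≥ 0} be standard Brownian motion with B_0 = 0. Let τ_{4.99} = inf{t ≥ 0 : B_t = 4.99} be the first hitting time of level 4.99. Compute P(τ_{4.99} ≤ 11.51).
P(τ_{4.99} ≤ 11.51) = 2(1 − Φ(4.99/√11.51)) = 2(1 − Φ(1.4708)) ≈ 0.1413

By the reflection principle for standard BM, P(τ_b ≤ t) = 2 · P(B_t ≥ b). Since B_t ~ N(0, t), P(B_t ≥ 4.99) = 1 − Φ(4.99/√t) = 1 − Φ(4.99/√11.51) = 1 − Φ(1.4708) ≈ 0.07067. Doubling: P(τ_{4.99} ≤ 11.51) ≈ 2 · 0.07067 = 0.14134 ≈ 0.1413.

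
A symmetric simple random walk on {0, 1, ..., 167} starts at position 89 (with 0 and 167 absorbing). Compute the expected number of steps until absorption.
E[τ | X_0 = 89] = 6942

Let v_k = E[τ | X_0 = k]. Boundary: v_0 = v_167 = 0. Recurrence: v_k = 1 + (v_{k-1} + v_{k+1})/2 for 1 ≤ k ≤ 166. The particular solution to v_k − (v_{k-1} + v_{k+1})/2 = 1 is v_k = −k^2. Adding homogeneous solution A + B k and matching boundaries gives v_k = k (167 − k). Substituting k = 89: v_89 = 89 · 78 = 6942.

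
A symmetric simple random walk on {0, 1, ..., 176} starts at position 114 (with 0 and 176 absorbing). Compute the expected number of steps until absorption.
E[τ | X_0 = 114] = 7068

Let v_k = E[τ | X_0 = k]. Boundary: v_0 = v_176 = 0. Recurrence: v_k = 1 + (v_{k-1} + v_{k+1})/2 for 1 ≤ k ≤ 175. The particular solution to v_k − (v_{k-1} + v_{k+1})/2 = 1 is v_k = −k^2. Adding homogeneous solution A + B k and matching boundaries gives v_k = k (176 − k). Substituting k = 114: v_114 = 114 · 62 = 7068.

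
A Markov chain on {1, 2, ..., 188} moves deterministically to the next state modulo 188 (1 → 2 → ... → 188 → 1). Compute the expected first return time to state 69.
E[T_69 | X_0 = 69] = 188

The chain cycles deterministically, so starting at state 69 it returns in exactly 188 steps. Equivalently, the stationary distribution is uniform π_j = 1/188 for every state j, so by Kac's formula E[T_69] = 1/π_69 = 188.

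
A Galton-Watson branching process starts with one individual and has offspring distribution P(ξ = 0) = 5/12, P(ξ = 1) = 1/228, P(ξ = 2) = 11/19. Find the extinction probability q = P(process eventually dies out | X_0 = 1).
q = 95/132

The pgf is f(s) = 5/12 + 1/228·s + 11/19·s². The extinction probability q is the smallest fixed point of f in [0, 1]. Setting s = f(s):
  11/19·s² + (1/228 − 1)·s + 5/12 = 0
  11/19·s² − (5/12 + 11/19)·s + 5/12 = 0
which factors as (s − 1)·(11/19·s − 5/12) = 0, giving roots s = 1 and s = (5/12)/(11/19) = 95/132.
Mean offspring μ = 1/228 + 2·11/19 = 265/228 > 1 (supercritical), so q < 1. The extinction probability is the smaller root: q = (5/12)/(11/19) = 95/132.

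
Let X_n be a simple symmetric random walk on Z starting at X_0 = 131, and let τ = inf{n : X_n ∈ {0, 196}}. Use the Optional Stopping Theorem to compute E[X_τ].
E[X_τ] = 131

X_n is a martingale and τ is a bounded-mean stopping time (indeed τ is finite a.s. with bounded expectation since the walk is in a bounded region). By the OST, E[X_τ] = E[X_0] = 131. Equivalently: E[X_τ] = 196 · P(hit 196 first) + 0 · P(hit 0 first) = 196 · (131/196) = 131.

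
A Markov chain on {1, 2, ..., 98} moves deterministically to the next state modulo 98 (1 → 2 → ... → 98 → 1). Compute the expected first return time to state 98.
E[T_98 | X_0 = 98] = 98

The chain cycles deterministically, so starting at state 98 it returns in exactly 98 steps. Equivalently, the stationary distribution is uniform π_j = 1/98 for every state j, so by Kac's formula E[T_98] = 1/π_98 = 98.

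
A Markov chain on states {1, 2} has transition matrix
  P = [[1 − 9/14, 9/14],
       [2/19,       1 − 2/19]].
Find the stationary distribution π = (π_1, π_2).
π_1 = 28/199, π_2 = 171/199

Solve πP = π with π_1 + π_2 = 1. From πP = π: π_1 · (1 − 9/14) + π_2 · 2/19 = π_1 ⇒ π_2 · 2/19 = π_1 · 9/14 ⇒ π_2/π_1 = (9/14)/(2/19) = 171/28. Together with π_1 + π_2 = 1:
  π_1 = (2/19)/(9/14 + 2/19) = (2/19)/(199/266) = 28/199,
  π_2 = (9/14)/(9/14 + 2/19) = (9/14)/(199/266) = 171/199.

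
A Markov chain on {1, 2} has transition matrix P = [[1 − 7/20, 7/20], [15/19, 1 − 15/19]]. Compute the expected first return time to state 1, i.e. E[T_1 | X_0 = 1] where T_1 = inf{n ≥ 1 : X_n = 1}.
E[T_1 | X_0 = 1] = 1/π_1 = 433/300

For an irreducible recurrent Markov chain with stationary distribution π, E[T_i | X_0 = i] = 1/π_i (Kac's formula). Here π_1 = (15/19)/(7/20 + 15/19) = (15/19)/(433/380) = 300/433, so E[T_1 | X_0 = 1] = 1/π_1 = (7/20 + 15/19)/(15/19) = (433/380)/(15/19) = 433/300.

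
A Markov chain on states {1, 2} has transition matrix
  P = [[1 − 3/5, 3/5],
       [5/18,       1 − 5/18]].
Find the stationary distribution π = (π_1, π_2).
π_1 = 25/79, π_2 = 54/79

Solve πP = π with π_1 + π_2 = 1. From πP = π: π_1 · (1 − 3/5) + π_2 · 5/18 = π_1 ⇒ π_2 · 5/18 = π_1 · 3/5 ⇒ π_2/π_1 = (3/5)/(5/18) = 54/25. Together with π_1 + π_2 = 1:
  π_1 = (5/18)/(3/5 + 5/18) = (5/18)/(79/90) = 25/79,
  π_2 = (3/5)/(3/5 + 5/18) = (3/5)/(79/90) = 54/79.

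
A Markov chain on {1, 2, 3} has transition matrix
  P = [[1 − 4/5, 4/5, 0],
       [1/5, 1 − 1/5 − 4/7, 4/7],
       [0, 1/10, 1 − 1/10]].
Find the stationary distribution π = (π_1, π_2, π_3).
π = (7/195, 28/195, 32/39)

This is a birth-death chain on three states, which satisfies detailed balance: π_1 · P_{12} = π_2 · P_{21} and π_2 · P_{23} = π_3 · P_{32}.
From π_1 · 4/5 = π_2 · 1/5: π_2/π_1 = (4/5)/(1/5) = 4.
From π_2 · 4/7 = π_3 · 1/10: π_3/π_2 = (4/7)/(1/10) = 40/7.
Take π_1 proportional to 1; then unnormalized π = (1, 4, 160/7). Normalize by dividing by the sum 195/7:
  π = (7/195, 28/195, 32/39).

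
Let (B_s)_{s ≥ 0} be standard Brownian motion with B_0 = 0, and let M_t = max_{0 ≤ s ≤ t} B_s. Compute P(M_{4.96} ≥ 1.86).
P(M_{4.96} ≥ 1.86) = 2·P(B_{4.96} ≥ 1.86) = 2(1 − Φ(1.86/√4.96)) ≈ 0.4036

By the reflection principle for Brownian motion, P(M_t ≥ a) = 2 · P(B_t ≥ a) for a ≥ 0. Since B_t ~ N(0, t), P(B_t ≥ 1.86) = 1 − Φ(1.86/√t) = 1 − Φ(1.86/√4.96) = 1 − Φ(0.8352). So
  P(M_{4.96} ≥ 1.86) = 2(1 − Φ(0.8352)) ≈ 0.4036.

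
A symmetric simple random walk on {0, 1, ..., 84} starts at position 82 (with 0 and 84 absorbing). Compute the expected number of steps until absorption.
E[τ | X_0 = 82] = 164

Let v_k = E[τ | X_0 = k]. Boundary: v_0 = v_84 = 0. Recurrence: v_k = 1 + (v_{k-1} + v_{k+1})/2 for 1 ≤ k ≤ 83. The particular solution to v_k − (v_{k-1} + v_{k+1})/2 = 1 is v_k = −k^2. Adding homogeneous solution A + B k and matching boundaries gives v_k = k (84 − k). Substituting k = 82: v_82 = 82 · 2 = 164.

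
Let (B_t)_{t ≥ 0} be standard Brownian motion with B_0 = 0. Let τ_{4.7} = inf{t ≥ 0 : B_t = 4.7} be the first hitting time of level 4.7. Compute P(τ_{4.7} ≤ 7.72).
P(τ_{4.7} ≤ 7.72) = 2(1 − Φ(4.7/√7.72)) = 2(1 − Φ(1.6916)) ≈ 0.0907

By the reflection principle for standard BM, P(τ_b ≤ t) = 2 · P(B_t ≥ b). Since B_t ~ N(0, t), P(B_t ≥ 4.7) = 1 − Φ(4.7/√t) = 1 − Φ(4.7/√7.72) = 1 − Φ(1.6916) ≈ 0.04536. Doubling: P(τ_{4.7} ≤ 7.72) ≈ 2 · 0.04536 = 0.09072 ≈ 0.0907.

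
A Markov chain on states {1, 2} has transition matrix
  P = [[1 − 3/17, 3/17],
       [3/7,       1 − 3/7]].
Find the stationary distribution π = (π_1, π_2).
π_1 = 17/24, π_2 = 7/24

Solve πP = π with π_1 + π_2 = 1. From πP = π: π_1 · (1 − 3/17) + π_2 · 3/7 = π_1 ⇒ π_2 · 3/7 = π_1 · 3/17 ⇒ π_2/π_1 = (3/17)/(3/7) = 7/17. Together with π_1 + π_2 = 1:
  π_1 = (3/7)/(3/17 + 3/7) = (3/7)/(72/119) = 17/24,
  π_2 = (3/17)/(3/17 + 3/7) = (3/17)/(72/119) = 7/24.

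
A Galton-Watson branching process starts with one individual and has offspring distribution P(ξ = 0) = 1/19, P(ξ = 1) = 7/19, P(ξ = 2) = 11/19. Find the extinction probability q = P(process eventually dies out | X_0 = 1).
q = 1/11

The pgf is f(s) = 1/19 + 7/19·s + 11/19·s². The extinction probability q is the smallest fixed point of f in [0, 1]. Setting s = f(s):
  11/19·s² + (7/19 − 1)·s + 1/19 = 0
  11/19·s² − (1/19 + 11/19)·s + 1/19 = 0
which factors as (s − 1)·(11/19·s − 1/19) = 0, giving roots s = 1 and s = (1/19)/(11/19) = 1/11.
Mean offspring μ = 7/19 + 2·11/19 = 29/19 > 1 (supercritical), so q < 1. The extinction probability is the smaller root: q = (1/19)/(11/19) = 1/11.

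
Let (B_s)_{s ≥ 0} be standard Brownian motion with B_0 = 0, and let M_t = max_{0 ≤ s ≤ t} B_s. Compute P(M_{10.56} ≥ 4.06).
P(M_{10.56} ≥ 4.06) = 2·P(B_{10.56} ≥ 4.06) = 2(1 − Φ(4.06/√10.56)) ≈ 0.2115

By the reflection principle for Brownian motion, P(M_t ≥ a) = 2 · P(B_t ≥ a) for a ≥ 0. Since B_t ~ N(0, t), P(B_t ≥ 4.06) = 1 − Φ(4.06/√t) = 1 − Φ(4.06/√10.56) = 1 − Φ(1.2494). So
  P(M_{10.56} ≥ 4.06) = 2(1 − Φ(1.2494)) ≈ 0.2115.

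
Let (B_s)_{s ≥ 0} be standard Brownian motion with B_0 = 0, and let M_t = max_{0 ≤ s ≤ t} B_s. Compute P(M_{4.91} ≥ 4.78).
P(M_{4.91} ≥ 4.78) = 2·P(B_{4.91} ≥ 4.78) = 2(1 − Φ(4.78/√4.91)) ≈ 0.0310

By the reflection principle for Brownian motion, P(M_t ≥ a) = 2 · P(B_t ≥ a) for a ≥ 0. Since B_t ~ N(0, t), P(B_t ≥ 4.78) = 1 − Φ(4.78/√t) = 1 − Φ(4.78/√4.91) = 1 − Φ(2.1572). So
  P(M_{4.91} ≥ 4.78) = 2(1 − Φ(2.1572)) ≈ 0.0310.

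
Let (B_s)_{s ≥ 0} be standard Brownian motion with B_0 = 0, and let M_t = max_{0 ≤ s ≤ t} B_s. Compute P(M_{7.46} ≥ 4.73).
P(M_{7.46} ≥ 4.73) = 2·P(B_{7.46} ≥ 4.73) = 2(1 − Φ(4.73/√7.46)) ≈ 0.0833

By the reflection principle for Brownian motion, P(M_t ≥ a) = 2 · P(B_t ≥ a) for a ≥ 0. Since B_t ~ N(0, t), P(B_t ≥ 4.73) = 1 − Φ(4.73/√t) = 1 − Φ(4.73/√7.46) = 1 − Φ(1.7318). So
  P(M_{7.46} ≥ 4.73) = 2(1 − Φ(1.7318)) ≈ 0.0833.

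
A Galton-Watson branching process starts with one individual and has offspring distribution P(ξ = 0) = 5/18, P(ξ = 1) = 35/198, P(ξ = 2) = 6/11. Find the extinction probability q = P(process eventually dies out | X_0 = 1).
q = 55/108

The pgf is f(s) = 5/18 + 35/198·s + 6/11·s². The extinction probability q is the smallest fixed point of f in [0, 1]. Setting s = f(s):
  6/11·s² + (35/198 − 1)·s + 5/18 = 0
  6/11·s² − (5/18 + 6/11)·s + 5/18 = 0
which factors as (s − 1)·(6/11·s − 5/18) = 0, giving roots s = 1 and s = (5/18)/(6/11) = 55/108.
Mean offspring μ = 35/198 + 2·6/11 = 251/198 > 1 (supercritical), so q < 1. The extinction probability is the smaller root: q = (5/18)/(6/11) = 55/108.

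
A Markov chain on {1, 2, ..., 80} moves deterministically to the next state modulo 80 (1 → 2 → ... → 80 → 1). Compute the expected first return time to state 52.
E[T_52 | X_0 = 52] = 80

The chain cycles deterministically, so starting at state 52 it returns in exactly 80 steps. Equivalently, the stationary distribution is uniform π_j = 1/80 for every state j, so by Kac's formula E[T_52] = 1/π_52 = 80.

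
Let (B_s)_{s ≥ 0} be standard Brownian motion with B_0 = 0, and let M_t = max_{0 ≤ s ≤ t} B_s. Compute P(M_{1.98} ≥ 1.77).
P(M_{1.98} ≥ 1.77) = 2·P(B_{1.98} ≥ 1.77) = 2(1 − Φ(1.77/√1.98)) ≈ 0.2084

By the reflection principle for Brownian motion, P(M_t ≥ a) = 2 · P(B_t ≥ a) for a ≥ 0. Since B_t ~ N(0, t), P(B_t ≥ 1.77) = 1 − Φ(1.77/√t) = 1 − Φ(1.77/√1.98) = 1 − Φ(1.2579). So
  P(M_{1.98} ≥ 1.77) = 2(1 − Φ(1.2579)) ≈ 0.2084.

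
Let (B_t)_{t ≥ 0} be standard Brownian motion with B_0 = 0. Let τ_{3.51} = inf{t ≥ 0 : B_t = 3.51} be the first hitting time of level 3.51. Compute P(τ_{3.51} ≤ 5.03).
P(τ_{3.51} ≤ 5.03) = 2(1 − Φ(3.51/√5.03)) = 2(1 − Φ(1.5650)) ≈ 0.1176

By the reflection principle for standard BM, P(τ_b ≤ t) = 2 · P(B_t ≥ b). Since B_t ~ N(0, t), P(B_t ≥ 3.51) = 1 − Φ(3.51/√t) = 1 − Φ(3.51/√5.03) = 1 − Φ(1.5650) ≈ 0.05879. Doubling: P(τ_{3.51} ≤ 5.03) ≈ 2 · 0.05879 = 0.11758 ≈ 0.1176.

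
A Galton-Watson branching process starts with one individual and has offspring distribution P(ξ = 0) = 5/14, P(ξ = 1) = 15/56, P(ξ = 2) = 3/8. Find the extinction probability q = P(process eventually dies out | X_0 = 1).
q = 20/21

The pgf is f(s) = 5/14 + 15/56·s + 3/8·s². The extinction probability q is the smallest fixed point of f in [0, 1]. Setting s = f(s):
  3/8·s² + (15/56 − 1)·s + 5/14 = 0
  3/8·s² − (5/14 + 3/8)·s + 5/14 = 0
which factors as (s − 1)·(3/8·s − 5/14) = 0, giving roots s = 1 and s = (5/14)/(3/8) = 20/21.
Mean offspring μ = 15/56 + 2·3/8 = 57/56 > 1 (supercritical), so q < 1. The extinction probability is the smaller root: q = (5/14)/(3/8) = 20/21.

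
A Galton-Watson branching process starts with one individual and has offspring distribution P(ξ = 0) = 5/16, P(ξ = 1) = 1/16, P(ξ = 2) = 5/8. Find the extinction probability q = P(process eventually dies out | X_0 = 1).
q = 1/2

The pgf is f(s) = 5/16 + 1/16·s + 5/8·s². The extinction probability q is the smallest fixed point of f in [0, 1]. Setting s = f(s):
  5/8·s² + (1/16 − 1)·s + 5/16 = 0
  5/8·s² − (5/16 + 5/8)·s + 5/16 = 0
which factors as (s − 1)·(5/8·s − 5/16) = 0, giving roots s = 1 and s = (5/16)/(5/8) = 1/2.
Mean offspring μ = 1/16 + 2·5/8 = 21/16 > 1 (supercritical), so q < 1. The extinction probability is the smaller root: q = (5/16)/(5/8) = 1/2.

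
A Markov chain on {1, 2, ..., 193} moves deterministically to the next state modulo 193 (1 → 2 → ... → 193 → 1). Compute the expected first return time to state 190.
E[T_190 | X_0 = 190] = 193

The chain cycles deterministically, so starting at state 190 it returns in exactly 193 steps. Equivalently, the stationary distribution is uniform π_j = 1/193 for every state j, so by Kac's formula E[T_190] = 1/π_190 = 193.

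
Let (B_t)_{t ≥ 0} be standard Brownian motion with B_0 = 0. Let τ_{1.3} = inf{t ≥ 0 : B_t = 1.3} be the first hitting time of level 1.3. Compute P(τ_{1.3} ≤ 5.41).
P(τ_{1.3} ≤ 5.41) = 2(1 − Φ(1.3/√5.41)) = 2(1 − Φ(0.5589)) ≈ 0.5762

By the reflection principle for standard BM, P(τ_b ≤ t) = 2 · P(B_t ≥ b). Since B_t ~ N(0, t), P(B_t ≥ 1.3) = 1 − Φ(1.3/√t) = 1 − Φ(1.3/√5.41) = 1 − Φ(0.5589) ≈ 0.28811. Doubling: P(τ_{1.3} ≤ 5.41) ≈ 2 · 0.28811 = 0.57622 ≈ 0.5762.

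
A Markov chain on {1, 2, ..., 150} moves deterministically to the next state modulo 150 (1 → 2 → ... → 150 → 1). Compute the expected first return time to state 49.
E[T_49 | X_0 = 49] = 150

The chain cycles deterministically, so starting at state 49 it returns in exactly 150 steps. Equivalently, the stationary distribution is uniform π_j = 1/150 for every state j, so by Kac's formula E[T_49] = 1/π_49 = 150.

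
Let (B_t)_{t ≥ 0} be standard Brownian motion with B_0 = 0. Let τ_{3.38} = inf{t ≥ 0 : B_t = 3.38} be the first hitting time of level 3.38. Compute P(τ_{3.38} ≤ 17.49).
P(τ_{3.38} ≤ 17.49) = 2(1 − Φ(3.38/√17.49)) = 2(1 − Φ(0.8082)) ≈ 0.4190

By the reflection principle for standard BM, P(τ_b ≤ t) = 2 · P(B_t ≥ b). Since B_t ~ N(0, t), P(B_t ≥ 3.38) = 1 − Φ(3.38/√t) = 1 − Φ(3.38/√17.49) = 1 − Φ(0.8082) ≈ 0.20949. Doubling: P(τ_{3.38} ≤ 17.49) ≈ 2 · 0.20949 = 0.41898 ≈ 0.4190.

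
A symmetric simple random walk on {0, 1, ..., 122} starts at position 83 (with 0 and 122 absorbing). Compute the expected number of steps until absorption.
E[τ | X_0 = 83] = 3237

Let v_k = E[τ | X_0 = k]. Boundary: v_0 = v_122 = 0. Recurrence: v_k = 1 + (v_{k-1} + v_{k+1})/2 for 1 ≤ k ≤ 121. The particular solution to v_k − (v_{k-1} + v_{k+1})/2 = 1 is v_k = −k^2. Adding homogeneous solution A + B k and matching boundaries gives v_k = k (122 − k). Substituting k = 83: v_83 = 83 · 39 = 3237.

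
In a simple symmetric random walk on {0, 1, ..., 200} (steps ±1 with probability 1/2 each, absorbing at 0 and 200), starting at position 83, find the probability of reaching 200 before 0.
P(hit 200 before 0) = 83/200

Let u_k = P(hit 200 before 0 | start at k). Then u_0 = 0, u_200 = 1, and u_k = u_{k-1}/2 + u_{k+1}/2 for 1 ≤ k ≤ 199. This harmonic recurrence is solved by u_k = k/200, giving u_83 = 83/200.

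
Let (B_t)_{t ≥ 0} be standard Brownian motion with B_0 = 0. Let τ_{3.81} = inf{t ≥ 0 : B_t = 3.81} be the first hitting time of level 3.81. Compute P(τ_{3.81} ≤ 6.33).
P(τ_{3.81} ≤ 6.33) = 2(1 − Φ(3.81/√6.33)) = 2(1 − Φ(1.5143)) ≈ 0.1299

By the reflection principle for standard BM, P(τ_b ≤ t) = 2 · P(B_t ≥ b). Since B_t ~ N(0, t), P(B_t ≥ 3.81) = 1 − Φ(3.81/√t) = 1 − Φ(3.81/√6.33) = 1 − Φ(1.5143) ≈ 0.06497. Doubling: P(τ_{3.81} ≤ 6.33) ≈ 2 · 0.06497 = 0.12994 ≈ 0.1299.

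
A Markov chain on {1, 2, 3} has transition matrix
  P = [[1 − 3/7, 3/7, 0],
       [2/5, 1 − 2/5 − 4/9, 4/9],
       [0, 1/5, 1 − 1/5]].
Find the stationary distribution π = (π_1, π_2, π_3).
π = (42/187, 45/187, 100/187)

This is a birth-death chain on three states, which satisfies detailed balance: π_1 · P_{12} = π_2 · P_{21} and π_2 · P_{23} = π_3 · P_{32}.
From π_1 · 3/7 = π_2 · 2/5: π_2/π_1 = (3/7)/(2/5) = 15/14.
From π_2 · 4/9 = π_3 · 1/5: π_3/π_2 = (4/9)/(1/5) = 20/9.
Take π_1 proportional to 1; then unnormalized π = (1, 15/14, 50/21). Normalize by dividing by the sum 187/42:
  π = (42/187, 45/187, 100/187).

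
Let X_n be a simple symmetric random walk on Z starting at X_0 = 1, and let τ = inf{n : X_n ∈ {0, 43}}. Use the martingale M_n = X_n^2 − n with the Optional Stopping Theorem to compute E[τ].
E[τ] = 42

M_n = X_n^2 − n is a martingale (since E[X_{n+1}^2 | F_n] = X_n^2 + 1). By OST (τ has finite mean in a bounded region), E[M_τ] = E[M_0] = X_0^2 − 0 = 1^2 = 1. Also E[M_τ] = E[X_τ^2] − E[τ]. The walk exits at 0 or 43, with P(hit 43 first) = 1/43, so E[X_τ^2] = 43^2 · 1/43 + 0 = 43. Thus E[τ] = E[X_τ^2] − E[M_τ] = 43 − 1 = 42 = 1(43 − 1) = 42.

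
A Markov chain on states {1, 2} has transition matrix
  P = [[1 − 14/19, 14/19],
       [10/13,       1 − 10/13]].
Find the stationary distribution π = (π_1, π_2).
π_1 = 95/186, π_2 = 91/186

Solve πP = π with π_1 + π_2 = 1. From πP = π: π_1 · (1 − 14/19) + π_2 · 10/13 = π_1 ⇒ π_2 · 10/13 = π_1 · 14/19 ⇒ π_2/π_1 = (14/19)/(10/13) = 91/95. Together with π_1 + π_2 = 1:
  π_1 = (10/13)/(14/19 + 10/13) = (10/13)/(372/247) = 95/186,
  π_2 = (14/19)/(14/19 + 10/13) = (14/19)/(372/247) = 91/186.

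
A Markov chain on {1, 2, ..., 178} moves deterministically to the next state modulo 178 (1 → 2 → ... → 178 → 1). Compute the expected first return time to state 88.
E[T_88 | X_0 = 88] = 178

The chain cycles deterministically, so starting at state 88 it returns in exactly 178 steps. Equivalently, the stationary distribution is uniform π_j = 1/178 for every state j, so by Kac's formula E[T_88] = 1/π_88 = 178.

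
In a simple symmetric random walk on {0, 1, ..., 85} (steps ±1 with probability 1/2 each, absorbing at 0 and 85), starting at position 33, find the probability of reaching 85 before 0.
P(hit 85 before 0) = 33/85

Let u_k = P(hit 85 before 0 | start at k). Then u_0 = 0, u_85 = 1, and u_k = u_{k-1}/2 + u_{k+1}/2 for 1 ≤ k ≤ 84. This harmonic recurrence is solved by u_k = k/85, giving u_33 = 33/85.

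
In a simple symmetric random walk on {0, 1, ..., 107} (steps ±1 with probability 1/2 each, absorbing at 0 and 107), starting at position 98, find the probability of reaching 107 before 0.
P(hit 107 before 0) = 98/107

Let u_k = P(hit 107 before 0 | start at k). Then u_0 = 0, u_107 = 1, and u_k = u_{k-1}/2 + u_{k+1}/2 for 1 ≤ k ≤ 106. This harmonic recurrence is solved by u_k = k/107, giving u_98 = 98/107.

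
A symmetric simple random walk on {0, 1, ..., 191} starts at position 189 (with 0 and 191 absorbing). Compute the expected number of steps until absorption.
E[τ | X_0 = 189] = 378

Let v_k = E[τ | X_0 = k]. Boundary: v_0 = v_191 = 0. Recurrence: v_k = 1 + (v_{k-1} + v_{k+1})/2 for 1 ≤ k ≤ 190. The particular solution to v_k − (v_{k-1} + v_{k+1})/2 = 1 is v_k = −k^2. Adding homogeneous solution A + B k and matching boundaries gives v_k = k (191 − k). Substituting k = 189: v_189 = 189 · 2 = 378.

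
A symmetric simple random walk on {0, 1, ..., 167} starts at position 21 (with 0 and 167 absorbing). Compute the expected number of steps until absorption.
E[τ | X_0 = 21] = 3066

Let v_k = E[τ | X_0 = k]. Boundary: v_0 = v_167 = 0. Recurrence: v_k = 1 + (v_{k-1} + v_{k+1})/2 for 1 ≤ k ≤ 166. The particular solution to v_k − (v_{k-1} + v_{k+1})/2 = 1 is v_k = −k^2. Adding homogeneous solution A + B k and matching boundaries gives v_k = k (167 − k). Substituting k = 21: v_21 = 21 · 146 = 3066.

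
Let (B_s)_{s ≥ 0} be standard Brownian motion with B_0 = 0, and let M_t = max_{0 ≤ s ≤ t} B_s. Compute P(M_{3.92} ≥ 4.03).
P(M_{3.92} ≥ 4.03) = 2·P(B_{3.92} ≥ 4.03) = 2(1 − Φ(4.03/√3.92)) ≈ 0.0418

By the reflection principle for Brownian motion, P(M_t ≥ a) = 2 · P(B_t ≥ a) for a ≥ 0. Since B_t ~ N(0, t), P(B_t ≥ 4.03) = 1 − Φ(4.03/√t) = 1 − Φ(4.03/√3.92) = 1 − Φ(2.0355). So
  P(M_{3.92} ≥ 4.03) = 2(1 − Φ(2.0355)) ≈ 0.0418.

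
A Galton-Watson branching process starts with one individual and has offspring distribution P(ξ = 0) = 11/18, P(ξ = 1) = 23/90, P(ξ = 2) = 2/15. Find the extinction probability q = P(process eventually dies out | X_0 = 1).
q = 1

Mean offspring μ = 0·11/18 + 1·23/90 + 2·2/15 = 47/90 ≤ 1. For μ ≤ 1 with offspring not concentrated at 1, the Galton-Watson process goes extinct almost surely, so q = 1.
(Algebraic check: The pgf is f(s) = 11/18 + 23/90·s + 2/15·s². The extinction probability q is the smallest fixed point of f in [0, 1]. Setting s = f(s):
  2/15·s² + (23/90 − 1)·s + 11/18 = 0
  2/15·s² − (11/18 + 2/15)·s + 11/18 = 0
which factors as (s − 1)·(2/15·s − 11/18) = 0, giving roots s = 1 and s = (11/18)/(2/15) = 55/12. Since 55/12 ≥ 1, the smallest root in [0, 1] is s = 1.)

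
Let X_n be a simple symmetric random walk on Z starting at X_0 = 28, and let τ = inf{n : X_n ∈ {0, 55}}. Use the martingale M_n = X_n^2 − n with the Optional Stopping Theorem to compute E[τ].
E[τ] = 756

M_n = X_n^2 − n is a martingale (since E[X_{n+1}^2 | F_n] = X_n^2 + 1). By OST (τ has finite mean in a bounded region), E[M_τ] = E[M_0] = X_0^2 − 0 = 28^2 = 784. Also E[M_τ] = E[X_τ^2] − E[τ]. The walk exits at 0 or 55, with P(hit 55 first) = 28/55, so E[X_τ^2] = 55^2 · 28/55 + 0 = 1540. Thus E[τ] = E[X_τ^2] − E[M_τ] = 1540 − 784 = 756 = 28(55 − 28) = 756.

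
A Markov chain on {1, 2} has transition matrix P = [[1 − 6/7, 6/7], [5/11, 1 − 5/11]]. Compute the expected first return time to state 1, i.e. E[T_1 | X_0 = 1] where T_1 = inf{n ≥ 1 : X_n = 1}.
E[T_1 | X_0 = 1] = 1/π_1 = 101/35

For an irreducible recurrent Markov chain with stationary distribution π, E[T_i | X_0 = i] = 1/π_i (Kac's formula). Here π_1 = (5/11)/(6/7 + 5/11) = (5/11)/(101/77) = 35/101, so E[T_1 | X_0 = 1] = 1/π_1 = (6/7 + 5/11)/(5/11) = (101/77)/(5/11) = 101/35.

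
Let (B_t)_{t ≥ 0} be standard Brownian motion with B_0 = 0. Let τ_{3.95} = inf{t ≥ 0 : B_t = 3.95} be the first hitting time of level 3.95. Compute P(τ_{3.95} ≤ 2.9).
P(τ_{3.95} ≤ 2.9) = 2(1 − Φ(3.95/√2.9)) = 2(1 − Φ(2.3195)) ≈ 0.0204

By the reflection principle for standard BM, P(τ_b ≤ t) = 2 · P(B_t ≥ b). Since B_t ~ N(0, t), P(B_t ≥ 3.95) = 1 − Φ(3.95/√t) = 1 − Φ(3.95/√2.9) = 1 − Φ(2.3195) ≈ 0.01018. Doubling: P(τ_{3.95} ≤ 2.9) ≈ 2 · 0.01018 = 0.02036 ≈ 0.0204.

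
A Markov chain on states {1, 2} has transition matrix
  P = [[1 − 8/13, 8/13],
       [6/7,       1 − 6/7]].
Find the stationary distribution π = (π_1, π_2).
π_1 = 39/67, π_2 = 28/67

Solve πP = π with π_1 + π_2 = 1. From πP = π: π_1 · (1 − 8/13) + π_2 · 6/7 = π_1 ⇒ π_2 · 6/7 = π_1 · 8/13 ⇒ π_2/π_1 = (8/13)/(6/7) = 28/39. Together with π_1 + π_2 = 1:
  π_1 = (6/7)/(8/13 + 6/7) = (6/7)/(134/91) = 39/67,
  π_2 = (8/13)/(8/13 + 6/7) = (8/13)/(134/91) = 28/67.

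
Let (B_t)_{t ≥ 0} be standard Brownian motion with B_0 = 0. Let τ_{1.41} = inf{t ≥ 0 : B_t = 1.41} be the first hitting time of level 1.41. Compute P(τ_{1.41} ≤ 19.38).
P(τ_{1.41} ≤ 19.38) = 2(1 − Φ(1.41/√19.38)) = 2(1 − Φ(0.3203)) ≈ 0.7487

By the reflection principle for standard BM, P(τ_b ≤ t) = 2 · P(B_t ≥ b). Since B_t ~ N(0, t), P(B_t ≥ 1.41) = 1 − Φ(1.41/√t) = 1 − Φ(1.41/√19.38) = 1 − Φ(0.3203) ≈ 0.37437. Doubling: P(τ_{1.41} ≤ 19.38) ≈ 2 · 0.37437 = 0.74874 ≈ 0.7487.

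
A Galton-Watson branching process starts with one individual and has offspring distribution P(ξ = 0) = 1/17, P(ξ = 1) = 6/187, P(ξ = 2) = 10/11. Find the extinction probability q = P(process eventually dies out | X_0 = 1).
q = 11/170

The pgf is f(s) = 1/17 + 6/187·s + 10/11·s². The extinction probability q is the smallest fixed point of f in [0, 1]. Setting s = f(s):
  10/11·s² + (6/187 − 1)·s + 1/17 = 0
  10/11·s² − (1/17 + 10/11)·s + 1/17 = 0
which factors as (s − 1)·(10/11·s − 1/17) = 0, giving roots s = 1 and s = (1/17)/(10/11) = 11/170.
Mean offspring μ = 6/187 + 2·10/11 = 346/187 > 1 (supercritical), so q < 1. The extinction probability is the smaller root: q = (1/17)/(10/11) = 11/170.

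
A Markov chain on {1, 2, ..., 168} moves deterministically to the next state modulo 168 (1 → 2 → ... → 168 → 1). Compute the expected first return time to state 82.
E[T_82 | X_0 = 82] = 168

The chain cycles deterministically, so starting at state 82 it returns in exactly 168 steps. Equivalently, the stationary distribution is uniform π_j = 1/168 for every state j, so by Kac's formula E[T_82] = 1/π_82 = 168.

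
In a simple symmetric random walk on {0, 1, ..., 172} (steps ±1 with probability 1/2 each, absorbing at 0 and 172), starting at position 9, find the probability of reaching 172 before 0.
P(hit 172 before 0) = 9/172

Let u_k = P(hit 172 before 0 | start at k). Then u_0 = 0, u_172 = 1, and u_k = u_{k-1}/2 + u_{k+1}/2 for 1 ≤ k ≤ 171. This harmonic recurrence is solved by u_k = k/172, giving u_9 = 9/172.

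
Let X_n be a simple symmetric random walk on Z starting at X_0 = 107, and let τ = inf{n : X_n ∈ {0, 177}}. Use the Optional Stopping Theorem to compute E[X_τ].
E[X_τ] = 107

X_n is a martingale and τ is a bounded-mean stopping time (indeed τ is finite a.s. with bounded expectation since the walk is in a bounded region). By the OST, E[X_τ] = E[X_0] = 107. Equivalently: E[X_τ] = 177 · P(hit 177 first) + 0 · P(hit 0 first) = 177 · (107/177) = 107.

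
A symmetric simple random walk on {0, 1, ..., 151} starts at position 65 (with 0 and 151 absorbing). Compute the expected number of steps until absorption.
E[τ | X_0 = 65] = 5590

Let v_k = E[τ | X_0 = k]. Boundary: v_0 = v_151 = 0. Recurrence: v_k = 1 + (v_{k-1} + v_{k+1})/2 for 1 ≤ k ≤ 150. The particular solution to v_k − (v_{k-1} + v_{k+1})/2 = 1 is v_k = −k^2. Adding homogeneous solution A + B k and matching boundaries gives v_k = k (151 − k). Substituting k = 65: v_65 = 65 · 86 = 5590.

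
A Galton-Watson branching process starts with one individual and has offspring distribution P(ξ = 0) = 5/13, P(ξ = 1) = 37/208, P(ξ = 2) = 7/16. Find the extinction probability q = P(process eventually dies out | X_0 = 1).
q = 80/91

The pgf is f(s) = 5/13 + 37/208·s + 7/16·s². The extinction probability q is the smallest fixed point of f in [0, 1]. Setting s = f(s):
  7/16·s² + (37/208 − 1)·s + 5/13 = 0
  7/16·s² − (5/13 + 7/16)·s + 5/13 = 0
which factors as (s − 1)·(7/16·s − 5/13) = 0, giving roots s = 1 and s = (5/13)/(7/16) = 80/91.
Mean offspring μ = 37/208 + 2·7/16 = 219/208 > 1 (supercritical), so q < 1. The extinction probability is the smaller root: q = (5/13)/(7/16) = 80/91.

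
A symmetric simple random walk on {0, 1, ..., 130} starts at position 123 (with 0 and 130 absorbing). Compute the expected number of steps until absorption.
E[τ | X_0 = 123] = 861

Let v_k = E[τ | X_0 = k]. Boundary: v_0 = v_130 = 0. Recurrence: v_k = 1 + (v_{k-1} + v_{k+1})/2 for 1 ≤ k ≤ 129. The particular solution to v_k − (v_{k-1} + v_{k+1})/2 = 1 is v_k = −k^2. Adding homogeneous solution A + B k and matching boundaries gives v_k = k (130 − k). Substituting k = 123: v_123 = 123 · 7 = 861.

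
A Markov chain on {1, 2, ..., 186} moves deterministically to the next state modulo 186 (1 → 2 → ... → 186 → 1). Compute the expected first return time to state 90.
E[T_90 | X_0 = 90] = 186

The chain cycles deterministically, so starting at state 90 it returns in exactly 186 steps. Equivalently, the stationary distribution is uniform π_j = 1/186 for every state j, so by Kac's formula E[T_90] = 1/π_90 = 186.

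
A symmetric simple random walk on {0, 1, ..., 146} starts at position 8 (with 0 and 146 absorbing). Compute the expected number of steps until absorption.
E[τ | X_0 = 8] = 1104

Let v_k = E[τ | X_0 = k]. Boundary: v_0 = v_146 = 0. Recurrence: v_k = 1 + (v_{k-1} + v_{k+1})/2 for 1 ≤ k ≤ 145. The particular solution to v_k − (v_{k-1} + v_{k+1})/2 = 1 is v_k = −k^2. Adding homogeneous solution A + B k and matching boundaries gives v_k = k (146 − k). Substituting k = 8: v_8 = 8 · 138 = 1104.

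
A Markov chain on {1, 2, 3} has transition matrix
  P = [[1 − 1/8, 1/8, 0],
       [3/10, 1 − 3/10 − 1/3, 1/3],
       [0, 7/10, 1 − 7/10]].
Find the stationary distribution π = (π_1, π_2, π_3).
π = (252/407, 105/407, 50/407)

This is a birth-death chain on three states, which satisfies detailed balance: π_1 · P_{12} = π_2 · P_{21} and π_2 · P_{23} = π_3 · P_{32}.
From π_1 · 1/8 = π_2 · 3/10: π_2/π_1 = (1/8)/(3/10) = 5/12.
From π_2 · 1/3 = π_3 · 7/10: π_3/π_2 = (1/3)/(7/10) = 10/21.
Take π_1 proportional to 1; then unnormalized π = (1, 5/12, 25/126). Normalize by dividing by the sum 407/252:
  π = (252/407, 105/407, 50/407).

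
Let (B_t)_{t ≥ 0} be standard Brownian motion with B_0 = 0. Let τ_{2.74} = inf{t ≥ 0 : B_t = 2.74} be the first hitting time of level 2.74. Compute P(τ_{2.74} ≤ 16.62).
P(τ_{2.74} ≤ 16.62) = 2(1 − Φ(2.74/√16.62)) = 2(1 − Φ(0.6721)) ≈ 0.5015

By the reflection principle for standard BM, P(τ_b ≤ t) = 2 · P(B_t ≥ b). Since B_t ~ N(0, t), P(B_t ≥ 2.74) = 1 − Φ(2.74/√t) = 1 − Φ(2.74/√16.62) = 1 − Φ(0.6721) ≈ 0.25076. Doubling: P(τ_{2.74} ≤ 16.62) ≈ 2 · 0.25076 = 0.50152 ≈ 0.5015.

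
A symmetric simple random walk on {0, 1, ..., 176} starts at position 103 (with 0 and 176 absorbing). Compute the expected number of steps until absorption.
E[τ | X_0 = 103] = 7519

Let v_k = E[τ | X_0 = k]. Boundary: v_0 = v_176 = 0. Recurrence: v_k = 1 + (v_{k-1} + v_{k+1})/2 for 1 ≤ k ≤ 175. The particular solution to v_k − (v_{k-1} + v_{k+1})/2 = 1 is v_k = −k^2. Adding homogeneous solution A + B k and matching boundaries gives v_k = k (176 − k). Substituting k = 103: v_103 = 103 · 73 = 7519.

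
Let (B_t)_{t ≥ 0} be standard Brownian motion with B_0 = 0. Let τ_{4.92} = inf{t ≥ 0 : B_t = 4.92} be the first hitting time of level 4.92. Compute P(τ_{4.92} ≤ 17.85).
P(τ_{4.92} ≤ 17.85) = 2(1 − Φ(4.92/√17.85)) = 2(1 − Φ(1.1645)) ≈ 0.2442

By the reflection principle for standard BM, P(τ_b ≤ t) = 2 · P(B_t ≥ b). Since B_t ~ N(0, t), P(B_t ≥ 4.92) = 1 − Φ(4.92/√t) = 1 − Φ(4.92/√17.85) = 1 − Φ(1.1645) ≈ 0.12211. Doubling: P(τ_{4.92} ≤ 17.85) ≈ 2 · 0.12211 = 0.24422 ≈ 0.2442.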